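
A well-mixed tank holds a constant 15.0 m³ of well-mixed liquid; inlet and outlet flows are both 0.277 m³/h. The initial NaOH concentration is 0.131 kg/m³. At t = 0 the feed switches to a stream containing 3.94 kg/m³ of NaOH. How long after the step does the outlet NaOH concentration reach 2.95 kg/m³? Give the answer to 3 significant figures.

73.0 h

Species balance: V dC/dt = Q(C_in − C) ⇒ τ = V/Q = 54.152 h.
C(t) = C_in + (C₀ − C_in) e^(−t/τ). Set C = 2.95 and solve for t:
e^(−t/τ) = (C − C_in)/(C₀ − C_in) = (2.95 − 3.94)/(0.131 − 3.94) = 0.25991
t = −τ ln(…) = 54.152 × 1.3474 = 72.965 h.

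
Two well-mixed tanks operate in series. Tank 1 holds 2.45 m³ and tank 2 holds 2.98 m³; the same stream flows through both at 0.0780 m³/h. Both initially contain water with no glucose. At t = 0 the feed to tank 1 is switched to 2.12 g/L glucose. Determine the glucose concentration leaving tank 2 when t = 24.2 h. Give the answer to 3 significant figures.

Each tank obeys Vᵢ dCᵢ/dt = Q(Cᵢ₋₁ − Cᵢ), so τᵢ = Vᵢ/Q.
τ₁ = 2.45/0.0780 = 31.410 h; τ₂ = 2.98/0.0780 = 38.205 h.
Solving the cascade with C₁(0)=C₂(0)=0 gives C₂(t) = C_in[1 − (τ₁ e^(−t/τ₁) − τ₂ e^(−t/τ₂))/(τ₁ − τ₂)].
At t = 24.2: e^(−t/τ₁) = 0.46281, e^(−t/τ₂) = 0.53077.
C₂ = 2.12·[1 − (31.410·0.46281 − 38.205·0.53077)/(-6.7949)] = 2.12·0.15504 = 0.32869 g/L.

0.329 g/L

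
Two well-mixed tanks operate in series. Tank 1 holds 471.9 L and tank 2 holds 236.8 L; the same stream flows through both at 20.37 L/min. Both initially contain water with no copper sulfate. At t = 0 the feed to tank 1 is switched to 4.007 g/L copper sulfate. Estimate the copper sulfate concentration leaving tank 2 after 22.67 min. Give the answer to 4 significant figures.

Time constants: τᵢ = Vᵢ/Q for each well-mixed tank.
τ₁ = 471.9/20.37 = 23.1664 min; τ₂ = 236.8/20.37 = 11.6249 min.
Tank 1: C₁ = C_in(1 − e^(−t/τ₁)). Tank 2 (τ₁ ≠ τ₂): C₂ = C_in[1 − (τ₁ e^(−t/τ₁) − τ₂ e^(−t/τ₂))/(τ₁ − τ₂)].
At t = 22.67: e^(−t/τ₁) = 0.375848, e^(−t/τ₂) = 0.142257.
C₂ = 4.007·[1 − (23.1664·0.375848 − 11.6249·0.142257)/(11.5415)] = 4.007·0.388873 = 1.55821 g/L.

1.558 g/L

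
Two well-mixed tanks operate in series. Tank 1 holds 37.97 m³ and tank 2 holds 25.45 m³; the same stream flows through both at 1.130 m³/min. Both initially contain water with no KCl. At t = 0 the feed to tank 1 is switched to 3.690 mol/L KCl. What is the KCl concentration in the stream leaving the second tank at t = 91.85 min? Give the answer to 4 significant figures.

3.090 mol/L

Species balance on tank i: dCᵢ/dt = (Cᵢ₋₁ − Cᵢ)/τᵢ with τᵢ = Vᵢ/Q.
τ₁ = 37.97/1.130 = 33.6018 min; τ₂ = 25.45/1.130 = 22.5221 min.
Tank 1: C₁ = C_in(1 − e^(−t/τ₁)). Tank 2 (τ₁ ≠ τ₂): C₂ = C_in[1 − (τ₁ e^(−t/τ₁) − τ₂ e^(−t/τ₂))/(τ₁ − τ₂)].
At t = 91.85: e^(−t/τ₁) = 0.0649923, e^(−t/τ₂) = 0.0169377.
C₂ = 3.690·[1 − (33.6018·0.0649923 − 22.5221·0.0169377)/(11.0796)] = 3.690·0.837325 = 3.08973 mol/L.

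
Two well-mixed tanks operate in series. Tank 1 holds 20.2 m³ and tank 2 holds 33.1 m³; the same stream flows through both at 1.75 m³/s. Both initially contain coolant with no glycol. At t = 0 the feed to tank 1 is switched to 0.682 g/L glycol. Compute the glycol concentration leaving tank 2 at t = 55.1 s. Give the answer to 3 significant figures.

0.596 g/L

Species balance on tank i: dCᵢ/dt = (Cᵢ₋₁ − Cᵢ)/τᵢ with τᵢ = Vᵢ/Q.
τ₁ = 20.2/1.75 = 11.543 s; τ₂ = 33.1/1.75 = 18.914 s.
Tank 1: C₁ = C_in(1 − e^(−t/τ₁)). Tank 2 (τ₁ ≠ τ₂): C₂ = C_in[1 − (τ₁ e^(−t/τ₁) − τ₂ e^(−t/τ₂))/(τ₁ − τ₂)].
At t = 55.1: e^(−t/τ₁) = 0.0084506, e^(−t/τ₂) = 0.054305.
C₂ = 0.682·[1 − (11.543·0.0084506 − 18.914·0.054305)/(-7.3714)] = 0.682·0.87389 = 0.59599 g/L.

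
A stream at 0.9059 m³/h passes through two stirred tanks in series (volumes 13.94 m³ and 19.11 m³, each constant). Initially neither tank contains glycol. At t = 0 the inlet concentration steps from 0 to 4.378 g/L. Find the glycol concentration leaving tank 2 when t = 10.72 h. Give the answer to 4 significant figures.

Time constants: τᵢ = Vᵢ/Q for each well-mixed tank.
τ₁ = 13.94/0.9059 = 15.3880 h; τ₂ = 19.11/0.9059 = 21.0950 h.
Tank 1: C₁ = C_in(1 − e^(−t/τ₁)). Tank 2 (τ₁ ≠ τ₂): C₂ = C_in[1 − (τ₁ e^(−t/τ₁) − τ₂ e^(−t/τ₂))/(τ₁ − τ₂)].
At t = 10.72: e^(−t/τ₁) = 0.498254, e^(−t/τ₂) = 0.601592.
C₂ = 4.378·[1 − (15.3880·0.498254 − 21.0950·0.601592)/(-5.70703)] = 4.378·0.119775 = 0.524375 g/L.

0.5244 g/L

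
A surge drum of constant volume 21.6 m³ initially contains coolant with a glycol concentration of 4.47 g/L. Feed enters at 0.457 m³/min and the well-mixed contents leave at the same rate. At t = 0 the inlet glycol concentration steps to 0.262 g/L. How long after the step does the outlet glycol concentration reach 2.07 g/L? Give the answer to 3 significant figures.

Accumulation = in − out for the solute gives V dC/dt = Q(C_in − C), so τ = V/Q = 47.265 min.
C(t) = C_in + (C₀ − C_in) e^(−t/τ). Set C = 2.07 and solve for t:
e^(−t/τ) = (C − C_in)/(C₀ − C_in) = (2.07 − 0.262)/(4.47 − 0.262) = 0.42966
t = −τ ln(…) = 47.265 × 0.84477 = 39.928 min.

39.9 min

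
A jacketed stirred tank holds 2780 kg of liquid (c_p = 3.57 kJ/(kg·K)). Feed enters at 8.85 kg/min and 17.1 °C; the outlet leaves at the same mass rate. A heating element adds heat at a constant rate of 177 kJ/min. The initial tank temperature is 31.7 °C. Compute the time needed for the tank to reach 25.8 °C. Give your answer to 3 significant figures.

335 min

Heat balance on the well-mixed liquid: M c_p dT/dt = ṁ c_p (T_in − T) + 177.
τ = M/ṁ = 314.12 min; T_ss = T_in + Q̇/(ṁ c_p) = 22.702 °C.
T(t) = T_ss + (T₀ − T_ss) e^(−t/τ). Set T = 25.8:
e^(−t/τ) = (25.8 − 22.702)/(31.7 − 22.702) = 0.34428
t = −314.12 · ln(0.34428) = 334.95 min.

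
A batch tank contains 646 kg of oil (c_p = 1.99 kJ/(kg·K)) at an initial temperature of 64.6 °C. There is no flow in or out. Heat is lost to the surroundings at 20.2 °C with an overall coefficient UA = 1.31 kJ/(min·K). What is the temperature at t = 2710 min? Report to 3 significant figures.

Energy balance: M c_p dT/dt = −UA(T − T_amb).
dT/dt = (T_ss − T)/τ with T_ss = T_amb = 20.200 °C, τ = M c_p/UA = 646·1.99/1.31 = 981.33 min.
Solution: T(t) = T_ss + (T₀ − T_ss) e^(−t/τ).
T(2710) = 20.200 + (44.400)·0.063193 = 23.006 °C.

23.0 °C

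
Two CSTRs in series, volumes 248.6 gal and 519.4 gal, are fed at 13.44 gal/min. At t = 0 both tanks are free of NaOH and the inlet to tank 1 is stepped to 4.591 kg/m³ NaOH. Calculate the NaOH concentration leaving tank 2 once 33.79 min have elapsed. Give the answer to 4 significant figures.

1.596 kg/m³

Each tank obeys Vᵢ dCᵢ/dt = Q(Cᵢ₋₁ − Cᵢ), so τᵢ = Vᵢ/Q.
τ₁ = 248.6/13.44 = 18.4970 min; τ₂ = 519.4/13.44 = 38.6458 min.
Tank 1: C₁ = C_in(1 − e^(−t/τ₁)). Tank 2 (τ₁ ≠ τ₂): C₂ = C_in[1 − (τ₁ e^(−t/τ₁) − τ₂ e^(−t/τ₂))/(τ₁ − τ₂)].
At t = 33.79: e^(−t/τ₁) = 0.160931, e^(−t/τ₂) = 0.417133.
C₂ = 4.591·[1 − (18.4970·0.160931 − 38.6458·0.417133)/(-20.1488)] = 4.591·0.347668 = 1.59615 kg/m³.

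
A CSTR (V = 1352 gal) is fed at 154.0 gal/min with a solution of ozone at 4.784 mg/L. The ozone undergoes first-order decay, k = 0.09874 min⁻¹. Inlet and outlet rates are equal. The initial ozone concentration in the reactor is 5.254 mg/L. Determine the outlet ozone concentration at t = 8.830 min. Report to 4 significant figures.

2.974 mg/L

Accumulation = in − out − consumed: V dC/dt = Q C_in − Q C − k V C.
This is linear with rate a = Q/V + k = 0.212645 min⁻¹.
C_ss = Q C_in/(Q + kV) = 2.56259 mg/L; C(t) = C_ss + (C₀ − C_ss) e^(−a t).
C(8.830) = 2.56259 + (2.69141)·e^(−0.212645·8.830) = 2.56259 + (2.69141)·0.152948 = 2.97424 mg/L.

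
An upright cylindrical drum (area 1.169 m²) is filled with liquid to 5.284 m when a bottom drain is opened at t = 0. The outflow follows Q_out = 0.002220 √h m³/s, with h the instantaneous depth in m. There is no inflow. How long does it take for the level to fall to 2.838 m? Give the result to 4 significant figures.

646.7 s

A dh/dt = −Q_out = −0.002220 √h.
Separate and integrate: 2(√h − √h₀) = −(0.002220/A) t.
t = 2A(√h₀ − √h)/0.002220 = 2·1.169·(√5.284 − √2.838)/0.002220
  = 2.33800 × (2.29870 − 1.68464) / 0.002220 = 646.698 s.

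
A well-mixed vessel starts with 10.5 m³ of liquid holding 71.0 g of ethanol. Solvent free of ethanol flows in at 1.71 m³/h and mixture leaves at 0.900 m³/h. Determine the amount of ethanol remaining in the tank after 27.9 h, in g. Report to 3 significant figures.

19.8 g

Total volume: dV/dt = Q_in − Q_out = 0.81000 m³/h, so V(t) = 10.5 + 0.81000 t and V(27.9) = 33.099 m³.
Species balance (pure solvent in): dm/dt = −Q_out · m/V(t).
dm/m = −Q_out dt/(V₀ + 0.81000 t); integrating gives ln(m/m₀) = −(Q_out/(Q_in−Q_out)) ln(V/V₀).
m = m₀ (V₀/V)^(Q_out/(Q_in−Q_out)) = 71.0 × (10.5/33.099)^(1.1111) = 19.826 g.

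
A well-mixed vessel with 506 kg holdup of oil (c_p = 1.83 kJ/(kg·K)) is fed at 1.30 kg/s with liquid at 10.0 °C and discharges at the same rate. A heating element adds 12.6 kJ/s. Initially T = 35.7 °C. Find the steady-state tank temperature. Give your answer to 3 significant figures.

15.3 °C

M c_p dT/dt = ṁ c_p (T_in − T) + Q̇.
At steady state dT/dt = 0 ⇒ T_ss = T_in + Q̇/(ṁ c_p) = 10.0 + 12.6/(1.30·1.83) = 15.296 °C.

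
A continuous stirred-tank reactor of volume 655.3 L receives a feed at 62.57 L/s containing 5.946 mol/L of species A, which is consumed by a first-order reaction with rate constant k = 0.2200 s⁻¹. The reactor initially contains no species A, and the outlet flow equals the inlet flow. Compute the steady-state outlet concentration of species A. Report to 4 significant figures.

1.800 mol/L

Species balance: V dC/dt = Q C_in − Q C − k V C.
Steady state (dC/dt = 0): C_ss = Q C_in/(Q + kV) = C_in/(1 + kV/Q).
C_ss = 62.57·5.946/(62.57 + 0.2200·655.3) = 372.041/206.736 = 1.79960 mol/L.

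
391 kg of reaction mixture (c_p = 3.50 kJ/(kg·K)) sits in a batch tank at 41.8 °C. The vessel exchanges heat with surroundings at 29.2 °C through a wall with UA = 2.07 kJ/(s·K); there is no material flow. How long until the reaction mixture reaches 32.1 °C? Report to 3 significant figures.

971 s

Heat balance on the well-mixed liquid: M c_p dT/dt = −UA(T − T_amb).
τ = M c_p/UA = 661.11 s; T_ss = T_amb = 29.200 °C.
T(t) = T_ss + (T₀ − T_ss)e^(−t/τ); set T = 32.1:
t = −τ ln[(T − T_ss)/(T₀ − T_ss)] = −661.11 · ln(0.23016) = 971.16 s.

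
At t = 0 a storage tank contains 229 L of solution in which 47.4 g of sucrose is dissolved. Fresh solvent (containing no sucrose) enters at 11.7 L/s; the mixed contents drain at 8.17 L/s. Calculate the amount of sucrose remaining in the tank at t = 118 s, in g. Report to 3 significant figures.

4.31 g

Let m(t) be the amount of sucrose. Volume: V(t) = V₀ + (Q_in − Q_out) t = 229 + 3.5300 t; V(118) = 645.54 L.
No sucrose enters, so dm/dt = −Q_out · (m/V).
Separate: dm/m = −Q_out dt/V(t) ⇒ ln(m/m₀) = −(Q_out/(Q_in−Q_out)) ln(V/V₀).
m = m₀ (V₀/V)^(Q_out/(Q_in−Q_out)) = 47.4 × (229/645.54)^(2.3144) = 4.3060 g.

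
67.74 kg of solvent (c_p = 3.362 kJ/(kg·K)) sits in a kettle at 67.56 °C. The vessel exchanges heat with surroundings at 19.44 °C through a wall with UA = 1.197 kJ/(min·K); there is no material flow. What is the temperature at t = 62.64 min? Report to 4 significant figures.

Heat balance on the well-mixed liquid: M c_p dT/dt = −UA(T − T_amb).
dT/dt = (T_ss − T)/τ with T_ss = T_amb = 19.4400 °C, τ = M c_p/UA = 67.74·3.362/1.197 = 190.261 min.
Solution: T(t) = T_ss + (T₀ − T_ss) e^(−t/τ).
T(62.64) = 19.4400 + (48.1200)·0.719476 = 54.0612 °C.

54.06 °C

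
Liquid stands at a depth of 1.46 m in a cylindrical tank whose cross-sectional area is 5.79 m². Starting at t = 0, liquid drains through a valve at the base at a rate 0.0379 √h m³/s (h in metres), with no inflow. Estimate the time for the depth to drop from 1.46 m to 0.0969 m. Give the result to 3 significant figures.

Accumulation of liquid (constant cross-section A): A dh/dt = −0.0379 √h.
This is separable: 2 d(√h)/dt = −0.0379/A, so √h = √h₀ − (0.0379/(2A)) t.
t = 2A(√h₀ − √h)/0.0379 = 2·5.79·(√1.46 − √0.0969)/0.0379
  = 11.580 × (1.2083 − 0.31129) / 0.0379 = 274.08 s.

274 s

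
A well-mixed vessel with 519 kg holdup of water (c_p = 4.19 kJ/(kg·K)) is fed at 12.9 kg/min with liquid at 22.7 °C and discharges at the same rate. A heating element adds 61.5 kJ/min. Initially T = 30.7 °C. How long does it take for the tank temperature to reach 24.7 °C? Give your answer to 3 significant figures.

M c_p dT/dt = ṁ c_p (T_in − T) + Q̇.
τ = M/ṁ = 40.233 min; T_ss = T_in + Q̇/(ṁ c_p) = 23.838 °C.
T(t) = T_ss + (T₀ − T_ss) e^(−t/τ). Set T = 24.7:
e^(−t/τ) = (24.7 − 23.838)/(30.7 − 23.838) = 0.12564
t = −40.233 · ln(0.12564) = 83.455 min.

83.5 min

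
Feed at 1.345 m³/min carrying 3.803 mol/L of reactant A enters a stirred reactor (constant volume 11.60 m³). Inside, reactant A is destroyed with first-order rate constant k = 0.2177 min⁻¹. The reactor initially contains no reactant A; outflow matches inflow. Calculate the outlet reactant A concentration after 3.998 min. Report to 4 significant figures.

Species balance: V dC/dt = Q C_in − Q C − k V C.
This is linear with rate a = Q/V + k = 0.333648 min⁻¹.
C_ss = Q C_in/(Q + kV) = 1.32161 mol/L; C(t) = C_ss + (C₀ − C_ss) e^(−a t).
C(3.998) = 1.32161 + (-1.32161)·e^(−0.333648·3.998) = 1.32161 + (-1.32161)·0.263441 = 0.973440 mol/L.

0.9734 mol/L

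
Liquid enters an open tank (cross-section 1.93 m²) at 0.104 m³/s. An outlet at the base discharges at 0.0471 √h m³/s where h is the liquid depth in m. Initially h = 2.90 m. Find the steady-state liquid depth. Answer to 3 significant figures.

A dh/dt = Q_in − 0.0471 √h. Steady state requires inflow = outflow:
Q_in = 0.0471 √h_ss ⇒ √h_ss = 0.104/0.0471 = 2.2081.
h_ss = 2.2081² = 4.8756 m. (Since h₀ = 2.90 m < h_ss, the level will rise toward this value.)

4.88 m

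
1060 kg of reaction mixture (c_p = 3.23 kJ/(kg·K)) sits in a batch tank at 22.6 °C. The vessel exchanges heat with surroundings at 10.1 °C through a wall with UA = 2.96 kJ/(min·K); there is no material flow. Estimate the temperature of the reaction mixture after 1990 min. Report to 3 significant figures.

12.3 °C

M c_p dT/dt = −UA(T − T_amb).
dT/dt = (T_ss − T)/τ with T_ss = T_amb = 10.100 °C, τ = M c_p/UA = 1060·3.23/2.96 = 1156.7 min.
T approaches T_ss exponentially: T(t) = T_ss + (T₀ − T_ss) e^(−t/τ).
T(1990) = 10.100 + (12.500)·0.17899 = 12.337 °C.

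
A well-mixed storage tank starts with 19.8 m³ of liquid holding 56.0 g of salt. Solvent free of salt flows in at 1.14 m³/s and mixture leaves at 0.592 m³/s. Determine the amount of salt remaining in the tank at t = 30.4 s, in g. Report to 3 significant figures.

29.0 g

Total volume: dV/dt = Q_in − Q_out = 0.54800 m³/s, so V(t) = 19.8 + 0.54800 t and V(30.4) = 36.459 m³.
Species balance (pure solvent in): dm/dt = −Q_out · m/V(t).
dm/m = −Q_out dt/(V₀ + 0.54800 t); integrating gives ln(m/m₀) = −(Q_out/(Q_in−Q_out)) ln(V/V₀).
m = m₀ (V₀/V)^(Q_out/(Q_in−Q_out)) = 56.0 × (19.8/36.459)^(1.0803) = 28.957 g.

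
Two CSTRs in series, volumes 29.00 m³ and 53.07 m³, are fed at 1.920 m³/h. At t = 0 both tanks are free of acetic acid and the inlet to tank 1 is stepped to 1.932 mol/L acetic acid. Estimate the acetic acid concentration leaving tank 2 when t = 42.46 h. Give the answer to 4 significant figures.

Species balance on tank i: dCᵢ/dt = (Cᵢ₋₁ − Cᵢ)/τᵢ with τᵢ = Vᵢ/Q.
τ₁ = 29.00/1.920 = 15.1042 h; τ₂ = 53.07/1.920 = 27.6406 h.
Solving the cascade with C₁(0)=C₂(0)=0 gives C₂(t) = C_in[1 − (τ₁ e^(−t/τ₁) − τ₂ e^(−t/τ₂))/(τ₁ − τ₂)].
At t = 42.46: e^(−t/τ₁) = 0.0601361, e^(−t/τ₂) = 0.215209.
C₂ = 1.932·[1 − (15.1042·0.0601361 − 27.6406·0.215209)/(-12.5365)] = 1.932·0.597956 = 1.15525 mol/L.

1.155 mol/L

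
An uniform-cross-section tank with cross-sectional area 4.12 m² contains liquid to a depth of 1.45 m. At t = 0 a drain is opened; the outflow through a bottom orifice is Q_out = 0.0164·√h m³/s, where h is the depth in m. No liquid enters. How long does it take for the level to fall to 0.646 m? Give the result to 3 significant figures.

A dh/dt = −Q_out = −0.0164 √h.
∫ h^(−1/2) dh = −(0.0164/A) ∫ dt, giving 2√h = 2√h₀ − (0.0164/A) t.
t = 2A(√h₀ − √h)/0.0164 = 2·4.12·(√1.45 − √0.646)/0.0164
  = 8.2400 × (1.2042 − 0.80374) / 0.0164 = 201.19 s.

201 s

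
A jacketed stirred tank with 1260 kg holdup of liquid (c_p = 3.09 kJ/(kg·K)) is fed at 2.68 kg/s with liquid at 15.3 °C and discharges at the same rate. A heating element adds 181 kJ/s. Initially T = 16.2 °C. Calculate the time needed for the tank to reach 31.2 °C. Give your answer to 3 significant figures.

Unsteady energy balance on the tank contents: M c_p dT/dt = ṁ c_p (T_in − T) + 181.
τ = M/ṁ = 470.15 s; T_ss = T_in + Q̇/(ṁ c_p) = 37.157 °C.
T(t) = T_ss + (T₀ − T_ss) e^(−t/τ). Set T = 31.2:
e^(−t/τ) = (31.2 − 37.157)/(16.2 − 37.157) = 0.28424
t = −470.15 · ln(0.28424) = 591.42 s.

591 s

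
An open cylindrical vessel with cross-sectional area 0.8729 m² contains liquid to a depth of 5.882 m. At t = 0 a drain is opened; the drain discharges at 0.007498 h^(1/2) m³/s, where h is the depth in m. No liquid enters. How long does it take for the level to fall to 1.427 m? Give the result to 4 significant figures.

A dh/dt = −Q_out = −0.007498 √h.
This is separable: 2 d(√h)/dt = −0.007498/A, so √h = √h₀ − (0.007498/(2A)) t.
t = 2A(√h₀ − √h)/0.007498 = 2·0.8729·(√5.882 − √1.427)/0.007498
  = 1.74580 × (2.42528 − 1.19457) / 0.007498 = 286.553 s.

286.6 s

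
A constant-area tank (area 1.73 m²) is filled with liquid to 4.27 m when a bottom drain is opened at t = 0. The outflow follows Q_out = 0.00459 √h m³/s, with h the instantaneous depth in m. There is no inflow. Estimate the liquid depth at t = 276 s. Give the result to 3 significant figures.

With no inflow, A dh/dt = −0.00459 √h.
∫ h^(−1/2) dh = −(0.00459/A) ∫ dt, giving 2√h = 2√h₀ − (0.00459/A) t.
√h = √4.27 − 0.00459·276/(2·1.73) = 2.0664 − 0.36614 = 1.7003.
h = 1.7003² = 2.8909 m.

2.89 m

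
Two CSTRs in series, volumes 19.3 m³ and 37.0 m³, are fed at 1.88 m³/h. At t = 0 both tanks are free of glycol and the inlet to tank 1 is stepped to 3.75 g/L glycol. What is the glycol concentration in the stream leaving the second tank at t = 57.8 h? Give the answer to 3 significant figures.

Time constants: τᵢ = Vᵢ/Q for each well-mixed tank.
τ₁ = 19.3/1.88 = 10.266 h; τ₂ = 37.0/1.88 = 19.681 h.
Solving the cascade with C₁(0)=C₂(0)=0 gives C₂(t) = C_in[1 − (τ₁ e^(−t/τ₁) − τ₂ e^(−t/τ₂))/(τ₁ − τ₂)].
At t = 57.8: e^(−t/τ₁) = 0.0035876, e^(−t/τ₂) = 0.053032.
C₂ = 3.75·[1 − (10.266·0.0035876 − 19.681·0.053032)/(-9.4149)] = 3.75·0.89305 = 3.3490 g/L.

3.35 g/L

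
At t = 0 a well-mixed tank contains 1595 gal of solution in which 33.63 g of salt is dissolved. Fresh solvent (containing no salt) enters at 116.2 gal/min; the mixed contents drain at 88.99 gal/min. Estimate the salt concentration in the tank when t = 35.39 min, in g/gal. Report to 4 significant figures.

Total volume: dV/dt = Q_in − Q_out = 27.2100 gal/min, so V(t) = 1595 + 27.2100 t and V(35.39) = 2557.96 gal.
No salt enters, so dm/dt = −Q_out · (m/V).
dm/m = −Q_out dt/(V₀ + 27.2100 t); integrating gives ln(m/m₀) = −(Q_out/(Q_in−Q_out)) ln(V/V₀).
m = m₀ (V₀/V)^(Q_out/(Q_in−Q_out)) = 33.63 × (1595/2557.96)^(3.27049) = 7.17531 g.
C = m/V = 7.17531/2557.96 = 0.00280509 g/gal.

0.002805 g/gal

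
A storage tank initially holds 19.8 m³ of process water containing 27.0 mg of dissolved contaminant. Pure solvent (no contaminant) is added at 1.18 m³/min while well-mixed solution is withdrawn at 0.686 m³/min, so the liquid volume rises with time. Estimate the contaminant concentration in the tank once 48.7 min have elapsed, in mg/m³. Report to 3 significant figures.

0.204 mg/m³

Let m(t) be the amount of contaminant. Volume: V(t) = V₀ + (Q_in − Q_out) t = 19.8 + 0.49400 t; V(48.7) = 43.858 m³.
Species balance (pure solvent in): dm/dt = −Q_out · m/V(t).
dm/m = −Q_out dt/(V₀ + 0.49400 t); integrating gives ln(m/m₀) = −(Q_out/(Q_in−Q_out)) ln(V/V₀).
m = m₀ (V₀/V)^(Q_out/(Q_in−Q_out)) = 27.0 × (19.8/43.858)^(1.3887) = 8.9484 mg.
C = m/V = 8.9484/43.858 = 0.20403 mg/m³.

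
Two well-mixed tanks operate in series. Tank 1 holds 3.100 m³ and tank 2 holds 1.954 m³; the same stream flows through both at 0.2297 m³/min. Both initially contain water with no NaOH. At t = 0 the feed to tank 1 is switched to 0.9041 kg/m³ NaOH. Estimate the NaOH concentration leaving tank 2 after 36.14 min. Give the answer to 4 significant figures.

Time constants: τᵢ = Vᵢ/Q for each well-mixed tank.
τ₁ = 3.100/0.2297 = 13.4959 min; τ₂ = 1.954/0.2297 = 8.50675 min.
Solving the cascade with C₁(0)=C₂(0)=0 gives C₂(t) = C_in[1 − (τ₁ e^(−t/τ₁) − τ₂ e^(−t/τ₂))/(τ₁ − τ₂)].
At t = 36.14: e^(−t/τ₁) = 0.0687102, e^(−t/τ₂) = 0.0142872.
C₂ = 0.9041·[1 − (13.4959·0.0687102 − 8.50675·0.0142872)/(4.98912)] = 0.9041·0.838495 = 0.758084 kg/m³.

0.7581 kg/m³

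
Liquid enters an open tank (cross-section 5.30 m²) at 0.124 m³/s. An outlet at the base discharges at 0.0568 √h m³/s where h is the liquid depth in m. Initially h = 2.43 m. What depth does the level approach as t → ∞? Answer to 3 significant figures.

4.77 m

Accumulation of liquid (constant cross-section A): A dh/dt = Q_in − 0.0568 √h. At steady state dh/dt = 0:
Q_in = 0.0568 √h_ss ⇒ √h_ss = 0.124/0.0568 = 2.1831.
h_ss = 2.1831² = 4.7659 m. (Since h₀ = 2.43 m < h_ss, the level will rise toward this value.)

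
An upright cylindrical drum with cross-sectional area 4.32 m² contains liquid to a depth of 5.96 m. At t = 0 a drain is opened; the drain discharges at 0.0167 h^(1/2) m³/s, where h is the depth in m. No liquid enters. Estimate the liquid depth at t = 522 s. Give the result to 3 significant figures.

2.05 m

A dh/dt = −Q_out = −0.0167 √h.
This is separable: 2 d(√h)/dt = −0.0167/A, so √h = √h₀ − (0.0167/(2A)) t.
√h = √5.96 − 0.0167·522/(2·4.32) = 2.4413 − 1.0090 = 1.4324.
h = 1.4324² = 2.0516 m.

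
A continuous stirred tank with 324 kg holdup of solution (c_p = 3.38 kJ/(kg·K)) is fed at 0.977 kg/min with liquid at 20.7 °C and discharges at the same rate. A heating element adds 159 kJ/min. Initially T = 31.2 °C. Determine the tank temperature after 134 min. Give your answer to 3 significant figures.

M c_p dT/dt = ṁ c_p (T_in − T) + Q̇.
Rearrange: dT/dt = (T_ss − T)/τ with τ = M/ṁ = 331.63 min and T_ss = T_in + Q̇/(ṁ c_p) = 68.849 °C.
Integrating: T(t) = T_ss + (T₀ − T_ss) e^(−t/τ).
T(134) = 68.849 + (-37.649)·e^(−134/331.63) = 68.849 + (-37.649)·0.66760 = 43.715 °C.

43.7 °C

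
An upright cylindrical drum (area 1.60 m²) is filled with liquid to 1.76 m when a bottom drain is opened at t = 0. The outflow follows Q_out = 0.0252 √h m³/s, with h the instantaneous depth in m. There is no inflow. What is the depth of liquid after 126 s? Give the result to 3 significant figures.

Volume balance on the tank: A dh/dt = −0.0252 √h.
∫ h^(−1/2) dh = −(0.0252/A) ∫ dt, giving 2√h = 2√h₀ − (0.0252/A) t.
√h = √1.76 − 0.0252·126/(2·1.60) = 1.3266 − 0.99225 = 0.33440.
h = 0.33440² = 0.11182 m.

0.112 m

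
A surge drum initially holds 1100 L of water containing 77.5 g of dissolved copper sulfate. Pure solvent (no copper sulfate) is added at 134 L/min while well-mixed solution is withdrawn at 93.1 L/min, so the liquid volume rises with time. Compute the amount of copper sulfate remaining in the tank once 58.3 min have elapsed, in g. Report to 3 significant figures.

5.62 g

Total volume: dV/dt = Q_in − Q_out = 40.900 L/min, so V(t) = 1100 + 40.900 t and V(58.3) = 3484.5 L.
Solute balance: dm/dt = 0 − Q_out C = −Q_out m/V(t).
dm/m = −Q_out dt/(V₀ + 40.900 t); integrating gives ln(m/m₀) = −(Q_out/(Q_in−Q_out)) ln(V/V₀).
m = m₀ (V₀/V)^(Q_out/(Q_in−Q_out)) = 77.5 × (1100/3484.5)^(2.2763) = 5.6165 g.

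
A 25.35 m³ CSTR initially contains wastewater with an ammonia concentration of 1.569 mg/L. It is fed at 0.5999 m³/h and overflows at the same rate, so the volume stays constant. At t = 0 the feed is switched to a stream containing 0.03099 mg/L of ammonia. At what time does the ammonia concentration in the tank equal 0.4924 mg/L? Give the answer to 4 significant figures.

Species balance: V dC/dt = Q(C_in − C) ⇒ τ = V/Q = 42.2570 h.
C(t) = C_in + (C₀ − C_in) e^(−t/τ). Set C = 0.4924 and solve for t:
e^(−t/τ) = (C − C_in)/(C₀ − C_in) = (0.4924 − 0.03099)/(1.569 − 0.03099) = 0.300005
t = −τ ln(…) = 42.2570 × 1.20396 = 50.8757 h.

50.88 h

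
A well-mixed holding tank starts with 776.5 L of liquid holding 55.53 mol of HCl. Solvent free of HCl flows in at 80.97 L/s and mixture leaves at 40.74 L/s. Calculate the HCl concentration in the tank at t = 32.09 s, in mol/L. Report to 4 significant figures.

Let m(t) be the amount of HCl. Volume: V(t) = V₀ + (Q_in − Q_out) t = 776.5 + 40.2300 t; V(32.09) = 2067.48 L.
No HCl enters, so dm/dt = −Q_out · (m/V).
Separate: dm/m = −Q_out dt/V(t) ⇒ ln(m/m₀) = −(Q_out/(Q_in−Q_out)) ln(V/V₀).
m = m₀ (V₀/V)^(Q_out/(Q_in−Q_out)) = 55.53 × (776.5/2067.48)^(1.01268) = 20.5985 mol.
C = m/V = 20.5985/2067.48 = 0.00996310 mol/L.

0.009963 mol/L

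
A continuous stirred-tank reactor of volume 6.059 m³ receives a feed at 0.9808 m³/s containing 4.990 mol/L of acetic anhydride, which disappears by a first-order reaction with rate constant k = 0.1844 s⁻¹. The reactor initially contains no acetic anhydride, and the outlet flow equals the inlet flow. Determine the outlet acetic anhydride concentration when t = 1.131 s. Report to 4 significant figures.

Accumulation = in − out − consumed: V dC/dt = Q C_in − Q C − k V C.
dC/dt = (Q/V) C_in − (Q/V + k) C; effective rate a = Q/V + k = 0.161875 + 0.1844 = 0.346275 s⁻¹.
C_ss = Q C_in/(Q + kV) = 2.33270 mol/L; C(t) = C_ss + (C₀ − C_ss) e^(−a t).
C(1.131) = 2.33270 + (-2.33270)·e^(−0.346275·1.131) = 2.33270 + (-2.33270)·0.675950 = 0.755913 mol/L.

0.7559 mol/L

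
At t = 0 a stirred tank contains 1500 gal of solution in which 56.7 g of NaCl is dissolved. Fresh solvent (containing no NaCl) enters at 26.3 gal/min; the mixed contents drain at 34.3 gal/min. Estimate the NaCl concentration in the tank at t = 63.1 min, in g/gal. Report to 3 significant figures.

Let m(t) be the amount of NaCl. Volume: V(t) = V₀ + (Q_in − Q_out) t = 1500 − 8.0000 t; V(63.1) = 995.20 gal.
Species balance (pure solvent in): dm/dt = −Q_out · m/V(t).
Separate: dm/m = −Q_out dt/V(t) ⇒ ln(m/m₀) = −(Q_out/(Q_in−Q_out)) ln(V/V₀).
m = m₀ (V₀/V)^(Q_out/(Q_in−Q_out)) = 56.7 × (1500/995.20)^(-4.2875) = 9.7641 g.
C = m/V = 9.7641/995.20 = 0.0098112 g/gal.

0.00981 g/gal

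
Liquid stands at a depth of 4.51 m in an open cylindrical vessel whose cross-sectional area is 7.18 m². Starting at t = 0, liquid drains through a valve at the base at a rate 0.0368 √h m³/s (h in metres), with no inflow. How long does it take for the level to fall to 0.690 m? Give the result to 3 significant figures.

Volume balance on the tank: A dh/dt = −0.0368 √h.
∫ h^(−1/2) dh = −(0.0368/A) ∫ dt, giving 2√h = 2√h₀ − (0.0368/A) t.
t = 2A(√h₀ − √h)/0.0368 = 2·7.18·(√4.51 − √0.690)/0.0368
  = 14.360 × (2.1237 − 0.83066) / 0.0368 = 504.56 s.

505 s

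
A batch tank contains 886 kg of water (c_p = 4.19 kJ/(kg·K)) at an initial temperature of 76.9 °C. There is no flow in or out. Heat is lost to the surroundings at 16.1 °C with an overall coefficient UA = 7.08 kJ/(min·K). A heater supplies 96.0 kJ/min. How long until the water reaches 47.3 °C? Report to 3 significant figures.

Lumped-capacitance energy balance: M c_p dT/dt = UA(T_amb − T) + Q̇.
τ = M c_p/UA = 524.34 min; T_ss = T_amb + Q̇/UA = 16.1 + 96.0/7.08 = 29.659 °C.
T(t) = T_ss + (T₀ − T_ss)e^(−t/τ); set T = 47.3:
t = −τ ln[(T − T_ss)/(T₀ − T_ss)] = −524.34 · ln(0.37342) = 516.50 min.

517 min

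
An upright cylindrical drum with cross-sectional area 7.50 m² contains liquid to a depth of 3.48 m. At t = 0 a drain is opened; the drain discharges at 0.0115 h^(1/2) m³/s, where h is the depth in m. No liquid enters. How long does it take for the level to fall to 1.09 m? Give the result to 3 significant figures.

1070 s

A dh/dt = −Q_out = −0.0115 √h.
∫ h^(−1/2) dh = −(0.0115/A) ∫ dt, giving 2√h = 2√h₀ − (0.0115/A) t.
t = 2A(√h₀ − √h)/0.0115 = 2·7.50·(√3.48 − √1.09)/0.0115
  = 15.000 × (1.8655 − 1.0440) / 0.0115 = 1071.5 s.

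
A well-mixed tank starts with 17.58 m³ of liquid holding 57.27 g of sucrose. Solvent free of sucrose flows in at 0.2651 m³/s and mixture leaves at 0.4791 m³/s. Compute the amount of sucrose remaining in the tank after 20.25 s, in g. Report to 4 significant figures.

Let m(t) be the amount of sucrose. Volume: V(t) = V₀ + (Q_in − Q_out) t = 17.58 − 0.214000 t; V(20.25) = 13.2465 m³.
Species balance (pure solvent in): dm/dt = −Q_out · m/V(t).
Separate: dm/m = −Q_out dt/V(t) ⇒ ln(m/m₀) = −(Q_out/(Q_in−Q_out)) ln(V/V₀).
m = m₀ (V₀/V)^(Q_out/(Q_in−Q_out)) = 57.27 × (17.58/13.2465)^(-2.23879) = 30.3907 g.

30.39 g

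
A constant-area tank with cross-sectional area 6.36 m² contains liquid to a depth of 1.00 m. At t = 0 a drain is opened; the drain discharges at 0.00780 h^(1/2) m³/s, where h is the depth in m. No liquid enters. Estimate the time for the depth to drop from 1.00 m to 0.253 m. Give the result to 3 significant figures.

A dh/dt = −Q_out = −0.00780 √h.
This is separable: 2 d(√h)/dt = −0.00780/A, so √h = √h₀ − (0.00780/(2A)) t.
t = 2A(√h₀ − √h)/0.00780 = 2·6.36·(√1.00 − √0.253)/0.00780
  = 12.720 × (1.0000 − 0.50299) / 0.00780 = 810.51 s.

811 s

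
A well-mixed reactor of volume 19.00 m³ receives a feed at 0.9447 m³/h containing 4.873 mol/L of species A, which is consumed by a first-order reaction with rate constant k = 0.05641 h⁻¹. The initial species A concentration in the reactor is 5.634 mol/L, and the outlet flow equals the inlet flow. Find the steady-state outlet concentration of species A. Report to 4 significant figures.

Species balance: V dC/dt = Q C_in − Q C − k V C.
Steady state (dC/dt = 0): C_ss = Q C_in/(Q + kV) = C_in/(1 + kV/Q).
C_ss = 0.9447·4.873/(0.9447 + 0.05641·19.00) = 4.60352/2.01649 = 2.28294 mol/L.

2.283 mol/L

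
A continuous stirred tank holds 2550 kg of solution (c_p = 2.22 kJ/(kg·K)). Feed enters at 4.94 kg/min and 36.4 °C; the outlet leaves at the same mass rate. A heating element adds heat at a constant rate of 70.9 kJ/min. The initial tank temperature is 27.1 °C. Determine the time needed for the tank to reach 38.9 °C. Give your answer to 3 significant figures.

Unsteady energy balance on the tank contents: M c_p dT/dt = ṁ c_p (T_in − T) + 70.9.
τ = M/ṁ = 516.19 min; T_ss = T_in + Q̇/(ṁ c_p) = 42.865 °C.
T(t) = T_ss + (T₀ − T_ss) e^(−t/τ). Set T = 38.9:
e^(−t/τ) = (38.9 − 42.865)/(27.1 − 42.865) = 0.25150
t = −516.19 · ln(0.25150) = 712.50 min.

712 min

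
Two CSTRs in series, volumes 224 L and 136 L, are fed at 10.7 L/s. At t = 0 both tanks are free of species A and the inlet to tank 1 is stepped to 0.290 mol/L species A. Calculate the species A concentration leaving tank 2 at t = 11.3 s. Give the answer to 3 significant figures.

0.0440 mol/L

Species balance on tank i: dCᵢ/dt = (Cᵢ₋₁ − Cᵢ)/τᵢ with τᵢ = Vᵢ/Q.
τ₁ = 224/10.7 = 20.935 s; τ₂ = 136/10.7 = 12.710 s.
Solving the cascade with C₁(0)=C₂(0)=0 gives C₂(t) = C_in[1 − (τ₁ e^(−t/τ₁) − τ₂ e^(−t/τ₂))/(τ₁ − τ₂)].
At t = 11.3: e^(−t/τ₁) = 0.58288, e^(−t/τ₂) = 0.41105.
C₂ = 0.290·[1 − (20.935·0.58288 − 12.710·0.41105)/(8.2243)] = 0.290·0.15157 = 0.043954 mol/L.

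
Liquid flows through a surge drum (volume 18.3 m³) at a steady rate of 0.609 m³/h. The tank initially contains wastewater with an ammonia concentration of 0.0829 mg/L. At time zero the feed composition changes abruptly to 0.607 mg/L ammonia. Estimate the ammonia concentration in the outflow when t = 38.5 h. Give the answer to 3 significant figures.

Transient balance on the dissolved component: V dC/dt = Q(C_in − C).
Time constant τ = V/Q = 18.3/0.609 = 30.049 h.
This is linear first-order; C(t) = C_in + (C₀ − C_in) e^(−t/τ).
C(38.5) = 0.607 + (0.0829 − 0.607)·e^(−38.5/30.049) = 0.607 + (-0.52410)·0.27770 = 0.46146 mg/L.

0.461 mg/L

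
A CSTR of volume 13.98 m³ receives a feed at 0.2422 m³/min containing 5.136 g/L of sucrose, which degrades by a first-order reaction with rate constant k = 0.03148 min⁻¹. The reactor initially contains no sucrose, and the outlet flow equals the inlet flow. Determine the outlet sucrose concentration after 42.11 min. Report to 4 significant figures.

1.590 g/L

Species balance: V dC/dt = Q C_in − Q C − k V C.
This is linear with rate a = Q/V + k = 0.0488047 min⁻¹.
C_ss = Q C_in/(Q + kV) = 1.82318 g/L; C(t) = C_ss + (C₀ − C_ss) e^(−a t).
C(42.11) = 1.82318 + (-1.82318)·e^(−0.0488047·42.11) = 1.82318 + (-1.82318)·0.128071 = 1.58968 g/L.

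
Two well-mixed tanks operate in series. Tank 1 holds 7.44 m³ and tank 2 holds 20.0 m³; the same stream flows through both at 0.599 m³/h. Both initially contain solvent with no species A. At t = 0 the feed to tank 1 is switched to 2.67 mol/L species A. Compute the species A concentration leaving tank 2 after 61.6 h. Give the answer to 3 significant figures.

2.01 mol/L

Each tank obeys Vᵢ dCᵢ/dt = Q(Cᵢ₋₁ − Cᵢ), so τᵢ = Vᵢ/Q.
τ₁ = 7.44/0.599 = 12.421 h; τ₂ = 20.0/0.599 = 33.389 h.
Solving the cascade with C₁(0)=C₂(0)=0 gives C₂(t) = C_in[1 − (τ₁ e^(−t/τ₁) − τ₂ e^(−t/τ₂))/(τ₁ − τ₂)].
At t = 61.6: e^(−t/τ₁) = 0.0070167, e^(−t/τ₂) = 0.15804.
C₂ = 2.67·[1 − (12.421·0.0070167 − 33.389·0.15804)/(-20.968)] = 2.67·0.75250 = 2.0092 mol/L.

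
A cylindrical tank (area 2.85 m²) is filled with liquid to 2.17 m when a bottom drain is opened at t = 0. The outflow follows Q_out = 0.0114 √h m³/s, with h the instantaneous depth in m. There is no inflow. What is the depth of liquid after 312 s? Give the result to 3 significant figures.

0.721 m

A dh/dt = −Q_out = −0.0114 √h.
This is separable: 2 d(√h)/dt = −0.0114/A, so √h = √h₀ − (0.0114/(2A)) t.
√h = √2.17 − 0.0114·312/(2·2.85) = 1.4731 − 0.62400 = 0.84909.
h = 0.84909² = 0.72096 m.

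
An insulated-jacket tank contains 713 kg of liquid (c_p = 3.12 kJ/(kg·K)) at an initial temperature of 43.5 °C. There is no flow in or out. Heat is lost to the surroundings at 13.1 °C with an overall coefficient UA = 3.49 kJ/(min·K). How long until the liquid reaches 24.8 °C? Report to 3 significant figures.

609 min

Lumped-capacitance energy balance: M c_p dT/dt = UA(T_amb − T).
τ = M c_p/UA = 637.41 min; T_ss = T_amb = 13.100 °C.
T(t) = T_ss + (T₀ − T_ss)e^(−t/τ); set T = 24.8:
t = −τ ln[(T − T_ss)/(T₀ − T_ss)] = −637.41 · ln(0.38487) = 608.63 min.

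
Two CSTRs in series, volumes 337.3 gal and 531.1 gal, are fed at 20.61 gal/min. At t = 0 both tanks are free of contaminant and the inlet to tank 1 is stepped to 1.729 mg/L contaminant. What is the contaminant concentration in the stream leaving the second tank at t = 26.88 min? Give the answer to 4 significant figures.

0.6418 mg/L

Each tank obeys Vᵢ dCᵢ/dt = Q(Cᵢ₋₁ − Cᵢ), so τᵢ = Vᵢ/Q.
τ₁ = 337.3/20.61 = 16.3658 min; τ₂ = 531.1/20.61 = 25.7690 min.
Tank 1: C₁ = C_in(1 − e^(−t/τ₁)). Tank 2 (τ₁ ≠ τ₂): C₂ = C_in[1 − (τ₁ e^(−t/τ₁) − τ₂ e^(−t/τ₂))/(τ₁ − τ₂)].
At t = 26.88: e^(−t/τ₁) = 0.193506, e^(−t/τ₂) = 0.352356.
C₂ = 1.729·[1 − (16.3658·0.193506 − 25.7690·0.352356)/(-9.40320)] = 1.729·0.371172 = 0.641757 mg/L.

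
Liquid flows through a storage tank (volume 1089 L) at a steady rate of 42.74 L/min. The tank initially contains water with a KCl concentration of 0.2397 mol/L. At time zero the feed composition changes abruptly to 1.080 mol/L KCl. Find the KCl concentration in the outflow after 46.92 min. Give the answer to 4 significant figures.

Unsteady species balance (constant V, well mixed): V dC/dt = Q(C_in − C).
So dC/dt = (C_in − C)/τ with τ = V/Q = 1089/42.74 = 25.4796 min.
Solution: C(t) = C_in + (C₀ − C_in) e^(−t/τ).
C(46.92) = 1.080 + (0.2397 − 1.080)·e^(−46.92/25.4796) = 1.080 + (-0.840300)·0.158584 = 0.946742 mol/L.

0.9467 mol/L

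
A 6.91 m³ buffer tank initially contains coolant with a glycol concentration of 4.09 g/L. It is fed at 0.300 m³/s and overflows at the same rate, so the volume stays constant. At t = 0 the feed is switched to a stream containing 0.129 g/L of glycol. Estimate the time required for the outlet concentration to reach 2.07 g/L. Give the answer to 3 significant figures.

16.4 s

Species balance: V dC/dt = Q(C_in − C) ⇒ τ = V/Q = 23.033 s.
C(t) = C_in + (C₀ − C_in) e^(−t/τ). Set C = 2.07 and solve for t:
e^(−t/τ) = (C − C_in)/(C₀ − C_in) = (2.07 − 0.129)/(4.09 − 0.129) = 0.49003
t = −τ ln(…) = 23.033 × 0.71329 = 16.430 s.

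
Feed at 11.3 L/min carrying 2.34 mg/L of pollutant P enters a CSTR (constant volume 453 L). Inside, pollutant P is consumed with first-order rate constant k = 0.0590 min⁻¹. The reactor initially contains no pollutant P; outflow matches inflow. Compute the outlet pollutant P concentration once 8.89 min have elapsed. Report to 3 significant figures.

V dC/dt = Q(C_in − C) − k V C.
This is linear with rate a = Q/V + k = 0.083945 min⁻¹.
C_ss = Q C_in/(Q + kV) = 0.69535 mg/L; C(t) = C_ss + (C₀ − C_ss) e^(−a t).
C(8.89) = 0.69535 + (-0.69535)·e^(−0.083945·8.89) = 0.69535 + (-0.69535)·0.47413 = 0.36566 mg/L.

0.366 mg/L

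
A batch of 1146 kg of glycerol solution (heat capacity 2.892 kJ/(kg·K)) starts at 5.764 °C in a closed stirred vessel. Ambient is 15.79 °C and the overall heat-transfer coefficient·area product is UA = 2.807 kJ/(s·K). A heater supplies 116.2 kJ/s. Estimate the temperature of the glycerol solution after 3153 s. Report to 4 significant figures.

53.63 °C

M c_p dT/dt = −UA(T − T_amb) + Q̇.
dT/dt = (T_ss − T)/τ with T_ss = T_amb + Q̇/UA = 15.79 + 116.2/2.807 = 57.1865 °C, τ = M c_p/UA = 1146·2.892/2.807 = 1180.70 s.
T approaches T_ss exponentially: T(t) = T_ss + (T₀ − T_ss) e^(−t/τ).
T(3153) = 57.1865 + (-51.4225)·0.0692215 = 53.6270 °C.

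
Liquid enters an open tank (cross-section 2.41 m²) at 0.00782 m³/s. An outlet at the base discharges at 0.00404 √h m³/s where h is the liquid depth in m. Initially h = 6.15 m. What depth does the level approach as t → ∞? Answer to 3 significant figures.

A dh/dt = Q_in − 0.00404 √h. Steady state requires inflow = outflow:
Q_in = 0.00404 √h_ss ⇒ √h_ss = 0.00782/0.00404 = 1.9356.
h_ss = 1.9356² = 3.7467 m. (Since h₀ = 6.15 m > h_ss, the level will fall toward this value.)

3.75 m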